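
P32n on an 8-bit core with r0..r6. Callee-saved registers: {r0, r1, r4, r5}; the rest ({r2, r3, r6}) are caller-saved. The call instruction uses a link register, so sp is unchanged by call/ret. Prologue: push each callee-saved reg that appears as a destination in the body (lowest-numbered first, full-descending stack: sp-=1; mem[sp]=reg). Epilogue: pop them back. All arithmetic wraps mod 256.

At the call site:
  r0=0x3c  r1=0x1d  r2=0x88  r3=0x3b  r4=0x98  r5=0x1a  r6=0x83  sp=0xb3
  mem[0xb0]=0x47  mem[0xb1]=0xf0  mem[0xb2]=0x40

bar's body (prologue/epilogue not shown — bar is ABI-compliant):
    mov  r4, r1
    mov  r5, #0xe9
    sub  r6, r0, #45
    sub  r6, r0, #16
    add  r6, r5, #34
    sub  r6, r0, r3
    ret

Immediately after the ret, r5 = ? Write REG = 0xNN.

REG = 0x1a

prologue: push r4 → mem[0xb2]=0x98, sp=0xb2
prologue: push r5 → mem[0xb1]=0x1a, sp=0xb1
body[0] mov  r4, r1 → r4=0x1d
body[1] mov  r5, #0xe9 → r5=0xe9
body[2] sub  r6, r0, #45 → r6=0x0f
body[3] sub  r6, r0, #16 → r6=0x2c
body[4] add  r6, r5, #34 → r6=0x0b
body[5] sub  r6, r0, r3 → r6=0x01
epilogue: pop r5=0x1a, sp=0xb2
epilogue: pop r4=0x98, sp=0xb3
r5 is callee-saved → restored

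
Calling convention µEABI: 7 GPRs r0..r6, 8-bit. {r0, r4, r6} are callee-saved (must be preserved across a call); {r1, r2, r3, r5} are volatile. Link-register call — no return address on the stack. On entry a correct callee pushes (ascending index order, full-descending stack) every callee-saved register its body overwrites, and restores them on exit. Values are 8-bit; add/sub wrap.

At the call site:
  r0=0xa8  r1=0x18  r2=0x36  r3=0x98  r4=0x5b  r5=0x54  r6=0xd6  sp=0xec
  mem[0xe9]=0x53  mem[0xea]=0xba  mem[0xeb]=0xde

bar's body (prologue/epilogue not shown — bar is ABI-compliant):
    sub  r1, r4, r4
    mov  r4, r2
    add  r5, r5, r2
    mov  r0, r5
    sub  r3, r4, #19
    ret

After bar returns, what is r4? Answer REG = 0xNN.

prologue: push r0 -> mem[0xeb]=0xa8, sp=0xeb
prologue: push r4 -> mem[0xea]=0x5b, sp=0xea
body[0] sub  r1, r4, r4 -> r1=0x00
body[1] mov  r4, r2 -> r4=0x36
body[2] add  r5, r5, r2 -> r5=0x8a
body[3] mov  r0, r5 -> r0=0x8a
body[4] sub  r3, r4, #19 -> r3=0x23
epilogue: pop r4=0x5b, sp=0xeb
epilogue: pop r0=0xa8, sp=0xec
r4 is callee-saved -> restored

REG = 0x5b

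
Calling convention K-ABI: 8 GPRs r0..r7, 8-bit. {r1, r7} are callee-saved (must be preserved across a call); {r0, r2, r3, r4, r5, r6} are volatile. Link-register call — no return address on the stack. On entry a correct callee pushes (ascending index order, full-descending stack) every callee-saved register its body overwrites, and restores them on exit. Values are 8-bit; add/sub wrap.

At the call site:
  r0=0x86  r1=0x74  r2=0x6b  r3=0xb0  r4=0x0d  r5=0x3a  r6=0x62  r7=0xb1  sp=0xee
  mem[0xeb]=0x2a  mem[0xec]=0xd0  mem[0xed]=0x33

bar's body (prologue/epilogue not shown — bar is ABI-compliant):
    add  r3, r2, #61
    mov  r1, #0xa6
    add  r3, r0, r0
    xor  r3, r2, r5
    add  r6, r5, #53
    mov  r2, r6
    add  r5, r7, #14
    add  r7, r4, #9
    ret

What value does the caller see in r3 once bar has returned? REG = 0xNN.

prologue: push r1 → mem[0xed]=0x74, sp=0xed
prologue: push r7 → mem[0xec]=0xb1, sp=0xec
body[0] add  r3, r2, #61 → r3=0xa8
body[1] mov  r1, #0xa6 → r1=0xa6
body[2] add  r3, r0, r0 → r3=0x0c
body[3] xor  r3, r2, r5 → r3=0x51
body[4] add  r6, r5, #53 → r6=0x6f
body[5] mov  r2, r6 → r2=0x6f
body[6] add  r5, r7, #14 → r5=0xbf
body[7] add  r7, r4, #9 → r7=0x16
epilogue: pop r7=0xb1, sp=0xed
epilogue: pop r1=0x74, sp=0xee
r3 is caller-saved → body value

REG = 0x51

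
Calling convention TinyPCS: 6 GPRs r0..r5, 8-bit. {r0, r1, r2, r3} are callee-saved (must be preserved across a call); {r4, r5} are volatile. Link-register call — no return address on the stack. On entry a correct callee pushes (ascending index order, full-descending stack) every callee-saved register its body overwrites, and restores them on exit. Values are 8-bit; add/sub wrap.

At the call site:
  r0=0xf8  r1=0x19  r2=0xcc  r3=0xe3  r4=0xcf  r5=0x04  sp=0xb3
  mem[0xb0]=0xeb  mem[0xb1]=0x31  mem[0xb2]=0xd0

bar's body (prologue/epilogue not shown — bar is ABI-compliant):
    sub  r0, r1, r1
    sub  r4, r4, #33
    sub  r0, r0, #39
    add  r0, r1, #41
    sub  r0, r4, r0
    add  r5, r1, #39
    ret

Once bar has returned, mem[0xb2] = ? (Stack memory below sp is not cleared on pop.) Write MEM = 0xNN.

MEM = 0xf8

prologue: push r0 → mem[0xb2]=0xf8, sp=0xb2
body[0] sub  r0, r1, r1 → r0=0x00
body[1] sub  r4, r4, #33 → r4=0xae
body[2] sub  r0, r0, #39 → r0=0xd9
body[3] add  r0, r1, #41 → r0=0x42
body[4] sub  r0, r4, r0 → r0=0x6c
body[5] add  r5, r1, #39 → r5=0x40
epilogue: pop r0=0xf8, sp=0xb3
prologue pushed ['r0'] at ['0xb2']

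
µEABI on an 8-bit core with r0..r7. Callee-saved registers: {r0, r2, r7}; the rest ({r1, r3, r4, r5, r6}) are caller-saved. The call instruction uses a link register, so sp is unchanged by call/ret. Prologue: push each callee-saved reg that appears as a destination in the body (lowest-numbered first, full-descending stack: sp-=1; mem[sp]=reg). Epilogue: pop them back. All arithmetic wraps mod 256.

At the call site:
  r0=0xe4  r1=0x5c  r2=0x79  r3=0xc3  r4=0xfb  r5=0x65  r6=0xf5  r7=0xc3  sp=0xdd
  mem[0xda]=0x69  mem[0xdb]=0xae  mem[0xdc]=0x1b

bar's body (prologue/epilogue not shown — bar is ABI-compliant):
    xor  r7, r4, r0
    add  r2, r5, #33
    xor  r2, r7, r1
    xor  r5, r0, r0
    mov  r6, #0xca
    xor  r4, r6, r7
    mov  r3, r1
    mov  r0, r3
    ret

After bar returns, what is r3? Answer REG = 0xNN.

prologue: push r0 -> mem[0xdc]=0xe4, sp=0xdc
prologue: push r2 -> mem[0xdb]=0x79, sp=0xdb
prologue: push r7 -> mem[0xda]=0xc3, sp=0xda
body[0] xor  r7, r4, r0 -> r7=0x1f
body[1] add  r2, r5, #33 -> r2=0x86
body[2] xor  r2, r7, r1 -> r2=0x43
body[3] xor  r5, r0, r0 -> r5=0x00
body[4] mov  r6, #0xca -> r6=0xca
body[5] xor  r4, r6, r7 -> r4=0xd5
body[6] mov  r3, r1 -> r3=0x5c
body[7] mov  r0, r3 -> r0=0x5c
epilogue: pop r7=0xc3, sp=0xdb
epilogue: pop r2=0x79, sp=0xdc
epilogue: pop r0=0xe4, sp=0xdd
r3 is caller-saved -> body value

REG = 0x5c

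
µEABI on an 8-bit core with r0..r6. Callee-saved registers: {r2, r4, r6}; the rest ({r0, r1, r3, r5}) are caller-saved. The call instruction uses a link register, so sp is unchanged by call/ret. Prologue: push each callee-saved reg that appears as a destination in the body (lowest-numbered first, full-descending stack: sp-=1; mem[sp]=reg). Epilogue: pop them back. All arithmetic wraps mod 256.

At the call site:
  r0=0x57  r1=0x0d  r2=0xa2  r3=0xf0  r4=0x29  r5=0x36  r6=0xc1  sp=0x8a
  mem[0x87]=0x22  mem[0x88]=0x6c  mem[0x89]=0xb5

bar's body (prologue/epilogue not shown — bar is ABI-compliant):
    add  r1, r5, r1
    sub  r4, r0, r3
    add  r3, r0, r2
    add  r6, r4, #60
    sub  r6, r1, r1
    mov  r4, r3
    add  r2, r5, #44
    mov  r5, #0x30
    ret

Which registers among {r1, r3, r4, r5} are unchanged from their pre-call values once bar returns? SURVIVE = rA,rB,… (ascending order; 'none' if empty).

SURVIVE = r4

prologue: push r2 → mem[0x89]=0xa2, sp=0x89
prologue: push r4 → mem[0x88]=0x29, sp=0x88
prologue: push r6 → mem[0x87]=0xc1, sp=0x87
body[0] add  r1, r5, r1 → r1=0x43
body[1] sub  r4, r0, r3 → r4=0x67
body[2] add  r3, r0, r2 → r3=0xf9
body[3] add  r6, r4, #60 → r6=0xa3
body[4] sub  r6, r1, r1 → r6=0x00
body[5] mov  r4, r3 → r4=0xf9
body[6] add  r2, r5, #44 → r2=0x62
body[7] mov  r5, #0x30 → r5=0x30
epilogue: pop r6=0xc1, sp=0x88
epilogue: pop r4=0x29, sp=0x89
epilogue: pop r2=0xa2, sp=0x8a
r1: caller-saved, written=True
r3: caller-saved, written=True
r4: callee-saved, written=True
r5: caller-saved, written=True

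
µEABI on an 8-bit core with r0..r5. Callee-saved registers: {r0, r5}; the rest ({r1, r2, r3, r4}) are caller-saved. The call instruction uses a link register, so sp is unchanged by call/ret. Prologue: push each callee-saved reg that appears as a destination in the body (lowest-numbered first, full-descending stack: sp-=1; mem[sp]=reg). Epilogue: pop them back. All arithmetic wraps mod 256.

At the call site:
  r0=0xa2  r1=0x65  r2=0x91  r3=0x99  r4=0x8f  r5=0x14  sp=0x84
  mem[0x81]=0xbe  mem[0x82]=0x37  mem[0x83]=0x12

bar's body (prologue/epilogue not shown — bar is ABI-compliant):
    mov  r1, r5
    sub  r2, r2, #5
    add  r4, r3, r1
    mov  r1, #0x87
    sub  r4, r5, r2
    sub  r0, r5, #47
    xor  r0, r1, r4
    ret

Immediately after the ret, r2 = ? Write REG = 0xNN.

REG = 0x8c

prologue: push r0 -> mem[0x83]=0xa2, sp=0x83
body[0] mov  r1, r5 -> r1=0x14
body[1] sub  r2, r2, #5 -> r2=0x8c
body[2] add  r4, r3, r1 -> r4=0xad
body[3] mov  r1, #0x87 -> r1=0x87
body[4] sub  r4, r5, r2 -> r4=0x88
body[5] sub  r0, r5, #47 -> r0=0xe5
body[6] xor  r0, r1, r4 -> r0=0x0f
epilogue: pop r0=0xa2, sp=0x84
r2 is caller-saved -> body value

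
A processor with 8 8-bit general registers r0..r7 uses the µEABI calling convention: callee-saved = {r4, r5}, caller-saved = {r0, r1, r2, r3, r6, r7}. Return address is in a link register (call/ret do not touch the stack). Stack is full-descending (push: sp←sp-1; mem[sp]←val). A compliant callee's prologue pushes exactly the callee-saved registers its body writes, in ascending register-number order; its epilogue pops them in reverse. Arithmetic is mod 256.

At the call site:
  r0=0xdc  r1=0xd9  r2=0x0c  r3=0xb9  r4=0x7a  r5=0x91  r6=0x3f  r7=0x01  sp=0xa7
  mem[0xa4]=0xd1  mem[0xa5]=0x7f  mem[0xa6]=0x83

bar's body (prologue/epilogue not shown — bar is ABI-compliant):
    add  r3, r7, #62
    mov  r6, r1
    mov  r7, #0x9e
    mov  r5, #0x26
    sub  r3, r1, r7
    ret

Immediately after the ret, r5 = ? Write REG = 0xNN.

REG = 0x91

prologue: push r5 → mem[0xa6]=0x91, sp=0xa6
body[0] add  r3, r7, #62 → r3=0x3f
body[1] mov  r6, r1 → r6=0xd9
body[2] mov  r7, #0x9e → r7=0x9e
body[3] mov  r5, #0x26 → r5=0x26
body[4] sub  r3, r1, r7 → r3=0x3b
epilogue: pop r5=0x91, sp=0xa7
r5 is callee-saved → restored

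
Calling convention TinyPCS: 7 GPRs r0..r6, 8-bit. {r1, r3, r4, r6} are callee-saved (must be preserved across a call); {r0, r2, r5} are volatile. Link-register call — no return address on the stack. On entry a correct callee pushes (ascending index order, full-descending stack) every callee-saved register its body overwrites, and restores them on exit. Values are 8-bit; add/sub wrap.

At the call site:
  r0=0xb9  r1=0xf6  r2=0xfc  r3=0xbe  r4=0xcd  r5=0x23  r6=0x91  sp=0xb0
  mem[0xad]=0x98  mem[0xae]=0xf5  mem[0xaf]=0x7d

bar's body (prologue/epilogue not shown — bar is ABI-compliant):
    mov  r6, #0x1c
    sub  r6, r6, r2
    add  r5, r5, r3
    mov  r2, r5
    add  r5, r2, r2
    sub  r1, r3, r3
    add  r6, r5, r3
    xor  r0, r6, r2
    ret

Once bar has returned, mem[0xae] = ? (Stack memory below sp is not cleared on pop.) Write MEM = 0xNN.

prologue: push r1 -> mem[0xaf]=0xf6, sp=0xaf
prologue: push r6 -> mem[0xae]=0x91, sp=0xae
body[0] mov  r6, #0x1c -> r6=0x1c
body[1] sub  r6, r6, r2 -> r6=0x20
body[2] add  r5, r5, r3 -> r5=0xe1
body[3] mov  r2, r5 -> r2=0xe1
body[4] add  r5, r2, r2 -> r5=0xc2
body[5] sub  r1, r3, r3 -> r1=0x00
body[6] add  r6, r5, r3 -> r6=0x80
body[7] xor  r0, r6, r2 -> r0=0x61
epilogue: pop r6=0x91, sp=0xaf
epilogue: pop r1=0xf6, sp=0xb0
prologue pushed ['r1', 'r6'] at ['0xaf', '0xae']

MEM = 0x91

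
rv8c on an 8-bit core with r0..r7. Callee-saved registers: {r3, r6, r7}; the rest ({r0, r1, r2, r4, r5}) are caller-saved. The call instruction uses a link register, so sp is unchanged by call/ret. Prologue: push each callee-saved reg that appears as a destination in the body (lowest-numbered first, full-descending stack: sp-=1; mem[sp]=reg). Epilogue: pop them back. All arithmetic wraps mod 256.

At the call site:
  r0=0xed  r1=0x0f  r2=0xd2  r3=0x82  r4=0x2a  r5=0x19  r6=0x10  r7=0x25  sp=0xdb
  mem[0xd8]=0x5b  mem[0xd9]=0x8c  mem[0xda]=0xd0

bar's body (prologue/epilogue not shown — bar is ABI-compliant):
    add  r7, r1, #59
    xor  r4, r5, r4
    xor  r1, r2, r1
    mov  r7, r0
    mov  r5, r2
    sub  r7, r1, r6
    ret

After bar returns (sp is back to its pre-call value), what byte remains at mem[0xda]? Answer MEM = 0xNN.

MEM = 0x25

prologue: push r7 → mem[0xda]=0x25, sp=0xda
body[0] add  r7, r1, #59 → r7=0x4a
body[1] xor  r4, r5, r4 → r4=0x33
body[2] xor  r1, r2, r1 → r1=0xdd
body[3] mov  r7, r0 → r7=0xed
body[4] mov  r5, r2 → r5=0xd2
body[5] sub  r7, r1, r6 → r7=0xcd
epilogue: pop r7=0x25, sp=0xdb
prologue pushed ['r7'] at ['0xda']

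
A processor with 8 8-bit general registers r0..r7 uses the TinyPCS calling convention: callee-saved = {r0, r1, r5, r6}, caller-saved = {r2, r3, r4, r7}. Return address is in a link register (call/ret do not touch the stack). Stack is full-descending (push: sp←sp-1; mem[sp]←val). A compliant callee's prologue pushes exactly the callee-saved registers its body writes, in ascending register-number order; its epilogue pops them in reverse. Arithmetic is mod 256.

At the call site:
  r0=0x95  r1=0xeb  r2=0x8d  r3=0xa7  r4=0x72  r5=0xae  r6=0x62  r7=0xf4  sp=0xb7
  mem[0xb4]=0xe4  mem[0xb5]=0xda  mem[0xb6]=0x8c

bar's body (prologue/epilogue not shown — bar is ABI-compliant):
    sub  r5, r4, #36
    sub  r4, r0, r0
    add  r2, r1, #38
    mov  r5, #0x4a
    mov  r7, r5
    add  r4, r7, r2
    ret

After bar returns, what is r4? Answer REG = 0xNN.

REG = 0x5b

prologue: push r5 -> mem[0xb6]=0xae, sp=0xb6
body[0] sub  r5, r4, #36 -> r5=0x4e
body[1] sub  r4, r0, r0 -> r4=0x00
body[2] add  r2, r1, #38 -> r2=0x11
body[3] mov  r5, #0x4a -> r5=0x4a
body[4] mov  r7, r5 -> r7=0x4a
body[5] add  r4, r7, r2 -> r4=0x5b
epilogue: pop r5=0xae, sp=0xb7
r4 is caller-saved -> body value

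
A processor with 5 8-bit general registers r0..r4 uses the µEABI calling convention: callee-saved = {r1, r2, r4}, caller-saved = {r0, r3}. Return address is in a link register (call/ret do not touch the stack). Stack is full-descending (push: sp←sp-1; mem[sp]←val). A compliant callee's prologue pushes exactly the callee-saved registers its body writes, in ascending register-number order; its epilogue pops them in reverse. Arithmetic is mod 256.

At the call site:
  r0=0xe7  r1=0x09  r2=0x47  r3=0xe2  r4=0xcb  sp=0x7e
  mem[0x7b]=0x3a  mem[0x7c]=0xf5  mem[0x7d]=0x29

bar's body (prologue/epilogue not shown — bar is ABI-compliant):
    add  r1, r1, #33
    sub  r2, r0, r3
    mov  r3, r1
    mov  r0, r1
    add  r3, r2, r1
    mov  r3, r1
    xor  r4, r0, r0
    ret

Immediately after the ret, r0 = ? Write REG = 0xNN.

REG = 0x2a

prologue: push r1 → mem[0x7d]=0x09, sp=0x7d
prologue: push r2 → mem[0x7c]=0x47, sp=0x7c
prologue: push r4 → mem[0x7b]=0xcb, sp=0x7b
body[0] add  r1, r1, #33 → r1=0x2a
body[1] sub  r2, r0, r3 → r2=0x05
body[2] mov  r3, r1 → r3=0x2a
body[3] mov  r0, r1 → r0=0x2a
body[4] add  r3, r2, r1 → r3=0x2f
body[5] mov  r3, r1 → r3=0x2a
body[6] xor  r4, r0, r0 → r4=0x00
epilogue: pop r4=0xcb, sp=0x7c
epilogue: pop r2=0x47, sp=0x7d
epilogue: pop r1=0x09, sp=0x7e
r0 is caller-saved → body value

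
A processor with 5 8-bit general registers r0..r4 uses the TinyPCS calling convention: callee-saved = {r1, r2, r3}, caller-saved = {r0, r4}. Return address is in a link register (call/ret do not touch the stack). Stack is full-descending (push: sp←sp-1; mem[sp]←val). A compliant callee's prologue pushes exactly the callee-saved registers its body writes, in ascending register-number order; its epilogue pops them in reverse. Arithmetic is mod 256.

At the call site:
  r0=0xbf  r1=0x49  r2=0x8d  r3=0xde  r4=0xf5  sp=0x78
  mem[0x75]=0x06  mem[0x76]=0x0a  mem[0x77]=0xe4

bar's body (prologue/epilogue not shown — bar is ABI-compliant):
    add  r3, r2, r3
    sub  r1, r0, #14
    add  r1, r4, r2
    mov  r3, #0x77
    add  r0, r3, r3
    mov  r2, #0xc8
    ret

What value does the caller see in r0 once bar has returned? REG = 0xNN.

prologue: push r1 -> mem[0x77]=0x49, sp=0x77
prologue: push r2 -> mem[0x76]=0x8d, sp=0x76
prologue: push r3 -> mem[0x75]=0xde, sp=0x75
body[0] add  r3, r2, r3 -> r3=0x6b
body[1] sub  r1, r0, #14 -> r1=0xb1
body[2] add  r1, r4, r2 -> r1=0x82
body[3] mov  r3, #0x77 -> r3=0x77
body[4] add  r0, r3, r3 -> r0=0xee
body[5] mov  r2, #0xc8 -> r2=0xc8
epilogue: pop r3=0xde, sp=0x76
epilogue: pop r2=0x8d, sp=0x77
epilogue: pop r1=0x49, sp=0x78
r0 is caller-saved -> body value

REG = 0xee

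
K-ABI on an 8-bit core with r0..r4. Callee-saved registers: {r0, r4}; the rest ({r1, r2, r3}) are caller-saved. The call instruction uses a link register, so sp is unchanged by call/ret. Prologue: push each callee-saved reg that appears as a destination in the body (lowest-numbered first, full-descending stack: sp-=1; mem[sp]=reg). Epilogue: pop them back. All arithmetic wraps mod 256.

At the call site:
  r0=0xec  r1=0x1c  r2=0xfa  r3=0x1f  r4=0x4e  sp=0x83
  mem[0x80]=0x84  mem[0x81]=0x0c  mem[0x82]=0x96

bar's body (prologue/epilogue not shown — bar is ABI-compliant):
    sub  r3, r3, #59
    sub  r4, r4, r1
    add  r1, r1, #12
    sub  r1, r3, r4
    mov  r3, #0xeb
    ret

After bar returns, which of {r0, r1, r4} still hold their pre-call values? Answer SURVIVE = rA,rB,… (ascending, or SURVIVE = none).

prologue: push r4 → mem[0x82]=0x4e, sp=0x82
body[0] sub  r3, r3, #59 → r3=0xe4
body[1] sub  r4, r4, r1 → r4=0x32
body[2] add  r1, r1, #12 → r1=0x28
body[3] sub  r1, r3, r4 → r1=0xb2
body[4] mov  r3, #0xeb → r3=0xeb
epilogue: pop r4=0x4e, sp=0x83
r0: callee-saved, written=False
r1: caller-saved, written=True
r4: callee-saved, written=True

SURVIVE = r0,r4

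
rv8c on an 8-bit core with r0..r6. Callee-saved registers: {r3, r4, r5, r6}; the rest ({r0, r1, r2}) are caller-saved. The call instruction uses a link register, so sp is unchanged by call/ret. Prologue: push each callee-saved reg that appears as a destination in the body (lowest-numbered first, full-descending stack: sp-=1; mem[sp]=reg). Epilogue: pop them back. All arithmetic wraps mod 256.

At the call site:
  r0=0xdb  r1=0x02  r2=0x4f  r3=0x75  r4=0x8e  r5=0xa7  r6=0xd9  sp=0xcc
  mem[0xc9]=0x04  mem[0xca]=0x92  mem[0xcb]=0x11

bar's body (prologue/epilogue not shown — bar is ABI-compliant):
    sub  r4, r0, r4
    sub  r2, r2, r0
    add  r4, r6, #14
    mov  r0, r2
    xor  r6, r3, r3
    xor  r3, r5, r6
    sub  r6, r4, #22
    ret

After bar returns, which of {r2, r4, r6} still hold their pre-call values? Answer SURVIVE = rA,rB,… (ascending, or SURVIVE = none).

SURVIVE = r4,r6

prologue: push r3 → mem[0xcb]=0x75, sp=0xcb
prologue: push r4 → mem[0xca]=0x8e, sp=0xca
prologue: push r6 → mem[0xc9]=0xd9, sp=0xc9
body[0] sub  r4, r0, r4 → r4=0x4d
body[1] sub  r2, r2, r0 → r2=0x74
body[2] add  r4, r6, #14 → r4=0xe7
body[3] mov  r0, r2 → r0=0x74
body[4] xor  r6, r3, r3 → r6=0x00
body[5] xor  r3, r5, r6 → r3=0xa7
body[6] sub  r6, r4, #22 → r6=0xd1
epilogue: pop r6=0xd9, sp=0xca
epilogue: pop r4=0x8e, sp=0xcb
epilogue: pop r3=0x75, sp=0xcc
r2: caller-saved, written=True
r4: callee-saved, written=True
r6: callee-saved, written=True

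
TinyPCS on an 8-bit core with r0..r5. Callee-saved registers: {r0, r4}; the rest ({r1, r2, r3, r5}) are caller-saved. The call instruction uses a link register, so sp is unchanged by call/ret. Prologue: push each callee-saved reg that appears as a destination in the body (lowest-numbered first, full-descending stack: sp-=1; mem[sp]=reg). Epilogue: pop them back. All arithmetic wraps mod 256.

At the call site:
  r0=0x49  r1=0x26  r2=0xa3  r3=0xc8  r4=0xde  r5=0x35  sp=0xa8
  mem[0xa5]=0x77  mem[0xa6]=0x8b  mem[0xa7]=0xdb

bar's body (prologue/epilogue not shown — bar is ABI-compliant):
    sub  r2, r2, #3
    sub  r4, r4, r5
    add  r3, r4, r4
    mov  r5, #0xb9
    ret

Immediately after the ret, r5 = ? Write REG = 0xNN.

REG = 0xb9

prologue: push r4 -> mem[0xa7]=0xde, sp=0xa7
body[0] sub  r2, r2, #3 -> r2=0xa0
body[1] sub  r4, r4, r5 -> r4=0xa9
body[2] add  r3, r4, r4 -> r3=0x52
body[3] mov  r5, #0xb9 -> r5=0xb9
epilogue: pop r4=0xde, sp=0xa8
r5 is caller-saved -> body value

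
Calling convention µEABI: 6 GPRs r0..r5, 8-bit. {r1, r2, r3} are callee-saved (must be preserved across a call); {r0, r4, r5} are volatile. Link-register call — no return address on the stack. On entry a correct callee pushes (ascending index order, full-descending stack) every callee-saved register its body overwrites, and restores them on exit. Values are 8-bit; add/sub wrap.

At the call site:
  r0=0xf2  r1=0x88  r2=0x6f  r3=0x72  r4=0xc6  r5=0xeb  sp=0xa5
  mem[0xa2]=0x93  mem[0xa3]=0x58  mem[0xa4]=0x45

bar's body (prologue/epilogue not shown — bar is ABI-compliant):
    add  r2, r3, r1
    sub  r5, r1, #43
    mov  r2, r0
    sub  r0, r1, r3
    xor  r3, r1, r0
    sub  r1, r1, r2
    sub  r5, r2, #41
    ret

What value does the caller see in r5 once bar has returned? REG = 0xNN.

REG = 0xc9

prologue: push r1 -> mem[0xa4]=0x88, sp=0xa4
prologue: push r2 -> mem[0xa3]=0x6f, sp=0xa3
prologue: push r3 -> mem[0xa2]=0x72, sp=0xa2
body[0] add  r2, r3, r1 -> r2=0xfa
body[1] sub  r5, r1, #43 -> r5=0x5d
body[2] mov  r2, r0 -> r2=0xf2
body[3] sub  r0, r1, r3 -> r0=0x16
body[4] xor  r3, r1, r0 -> r3=0x9e
body[5] sub  r1, r1, r2 -> r1=0x96
body[6] sub  r5, r2, #41 -> r5=0xc9
epilogue: pop r3=0x72, sp=0xa3
epilogue: pop r2=0x6f, sp=0xa4
epilogue: pop r1=0x88, sp=0xa5
r5 is caller-saved -> body value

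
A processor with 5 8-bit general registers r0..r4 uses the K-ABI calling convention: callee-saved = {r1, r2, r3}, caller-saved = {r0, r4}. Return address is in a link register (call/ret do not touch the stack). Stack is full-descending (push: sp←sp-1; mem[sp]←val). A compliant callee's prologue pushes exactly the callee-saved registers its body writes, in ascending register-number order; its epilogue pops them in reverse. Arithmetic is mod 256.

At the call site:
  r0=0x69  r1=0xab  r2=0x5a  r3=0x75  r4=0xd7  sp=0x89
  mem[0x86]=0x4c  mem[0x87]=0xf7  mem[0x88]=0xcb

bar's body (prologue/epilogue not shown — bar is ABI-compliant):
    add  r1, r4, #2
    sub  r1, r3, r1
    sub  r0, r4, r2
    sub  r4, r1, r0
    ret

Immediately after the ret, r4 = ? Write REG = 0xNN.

prologue: push r1 -> mem[0x88]=0xab, sp=0x88
body[0] add  r1, r4, #2 -> r1=0xd9
body[1] sub  r1, r3, r1 -> r1=0x9c
body[2] sub  r0, r4, r2 -> r0=0x7d
body[3] sub  r4, r1, r0 -> r4=0x1f
epilogue: pop r1=0xab, sp=0x89
r4 is caller-saved -> body value

REG = 0x1f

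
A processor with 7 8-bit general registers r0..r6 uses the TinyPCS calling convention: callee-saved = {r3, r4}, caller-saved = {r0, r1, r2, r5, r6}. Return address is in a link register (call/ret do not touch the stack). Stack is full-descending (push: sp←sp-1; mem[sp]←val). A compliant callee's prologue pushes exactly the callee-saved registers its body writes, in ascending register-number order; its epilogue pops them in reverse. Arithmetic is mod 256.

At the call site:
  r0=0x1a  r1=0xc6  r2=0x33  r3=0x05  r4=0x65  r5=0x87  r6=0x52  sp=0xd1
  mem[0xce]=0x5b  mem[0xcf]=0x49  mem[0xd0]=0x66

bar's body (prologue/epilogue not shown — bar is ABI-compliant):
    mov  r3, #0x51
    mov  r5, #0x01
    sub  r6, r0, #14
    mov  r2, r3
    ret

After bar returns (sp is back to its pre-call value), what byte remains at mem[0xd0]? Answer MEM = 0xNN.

prologue: push r3 → mem[0xd0]=0x05, sp=0xd0
body[0] mov  r3, #0x51 → r3=0x51
body[1] mov  r5, #0x01 → r5=0x01
body[2] sub  r6, r0, #14 → r6=0x0c
body[3] mov  r2, r3 → r2=0x51
epilogue: pop r3=0x05, sp=0xd1
prologue pushed ['r3'] at ['0xd0']

MEM = 0x05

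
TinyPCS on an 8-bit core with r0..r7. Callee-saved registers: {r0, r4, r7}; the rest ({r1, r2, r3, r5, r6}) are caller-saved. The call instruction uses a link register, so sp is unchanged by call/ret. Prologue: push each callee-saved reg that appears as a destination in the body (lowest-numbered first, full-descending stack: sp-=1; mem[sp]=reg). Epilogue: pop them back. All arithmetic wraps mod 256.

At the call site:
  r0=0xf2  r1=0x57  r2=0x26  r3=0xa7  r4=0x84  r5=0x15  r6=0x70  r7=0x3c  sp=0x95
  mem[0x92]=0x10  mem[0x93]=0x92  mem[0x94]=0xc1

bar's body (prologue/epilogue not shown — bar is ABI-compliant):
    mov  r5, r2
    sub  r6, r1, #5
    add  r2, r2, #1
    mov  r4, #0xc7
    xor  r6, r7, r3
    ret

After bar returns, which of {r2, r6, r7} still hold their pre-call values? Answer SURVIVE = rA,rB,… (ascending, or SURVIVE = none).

prologue: push r4 → mem[0x94]=0x84, sp=0x94
body[0] mov  r5, r2 → r5=0x26
body[1] sub  r6, r1, #5 → r6=0x52
body[2] add  r2, r2, #1 → r2=0x27
body[3] mov  r4, #0xc7 → r4=0xc7
body[4] xor  r6, r7, r3 → r6=0x9b
epilogue: pop r4=0x84, sp=0x95
r2: caller-saved, written=True
r6: caller-saved, written=True
r7: callee-saved, written=False

SURVIVE = r7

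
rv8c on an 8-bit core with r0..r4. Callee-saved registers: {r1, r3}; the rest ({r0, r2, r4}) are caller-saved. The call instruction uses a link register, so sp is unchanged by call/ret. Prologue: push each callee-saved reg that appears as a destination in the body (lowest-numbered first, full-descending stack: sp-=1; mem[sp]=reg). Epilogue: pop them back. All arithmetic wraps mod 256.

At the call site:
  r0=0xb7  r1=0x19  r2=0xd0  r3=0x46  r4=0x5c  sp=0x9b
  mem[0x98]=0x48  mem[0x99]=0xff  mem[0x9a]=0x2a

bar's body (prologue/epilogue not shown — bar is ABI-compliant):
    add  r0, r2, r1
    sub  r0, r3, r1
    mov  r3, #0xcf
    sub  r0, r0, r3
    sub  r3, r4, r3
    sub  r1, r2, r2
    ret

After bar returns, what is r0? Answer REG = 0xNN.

prologue: push r1 -> mem[0x9a]=0x19, sp=0x9a
prologue: push r3 -> mem[0x99]=0x46, sp=0x99
body[0] add  r0, r2, r1 -> r0=0xe9
body[1] sub  r0, r3, r1 -> r0=0x2d
body[2] mov  r3, #0xcf -> r3=0xcf
body[3] sub  r0, r0, r3 -> r0=0x5e
body[4] sub  r3, r4, r3 -> r3=0x8d
body[5] sub  r1, r2, r2 -> r1=0x00
epilogue: pop r3=0x46, sp=0x9a
epilogue: pop r1=0x19, sp=0x9b
r0 is caller-saved -> body value

REG = 0x5e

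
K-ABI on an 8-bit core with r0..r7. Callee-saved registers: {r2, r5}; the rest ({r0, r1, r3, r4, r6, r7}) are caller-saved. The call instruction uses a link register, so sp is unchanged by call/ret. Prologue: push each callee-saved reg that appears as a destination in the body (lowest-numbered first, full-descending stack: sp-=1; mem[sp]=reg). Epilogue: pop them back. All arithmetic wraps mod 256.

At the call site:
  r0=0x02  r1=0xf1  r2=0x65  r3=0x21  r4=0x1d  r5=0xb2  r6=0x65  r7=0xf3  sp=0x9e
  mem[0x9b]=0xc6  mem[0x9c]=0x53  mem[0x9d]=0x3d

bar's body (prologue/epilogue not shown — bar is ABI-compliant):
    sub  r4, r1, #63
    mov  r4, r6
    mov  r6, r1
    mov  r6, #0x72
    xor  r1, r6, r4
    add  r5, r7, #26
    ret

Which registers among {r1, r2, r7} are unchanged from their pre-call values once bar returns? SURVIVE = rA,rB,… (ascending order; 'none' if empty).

prologue: push r5 -> mem[0x9d]=0xb2, sp=0x9d
body[0] sub  r4, r1, #63 -> r4=0xb2
body[1] mov  r4, r6 -> r4=0x65
body[2] mov  r6, r1 -> r6=0xf1
body[3] mov  r6, #0x72 -> r6=0x72
body[4] xor  r1, r6, r4 -> r1=0x17
body[5] add  r5, r7, #26 -> r5=0x0d
epilogue: pop r5=0xb2, sp=0x9e
r1: caller-saved, written=True
r2: callee-saved, written=False
r7: caller-saved, written=False

SURVIVE = r2,r7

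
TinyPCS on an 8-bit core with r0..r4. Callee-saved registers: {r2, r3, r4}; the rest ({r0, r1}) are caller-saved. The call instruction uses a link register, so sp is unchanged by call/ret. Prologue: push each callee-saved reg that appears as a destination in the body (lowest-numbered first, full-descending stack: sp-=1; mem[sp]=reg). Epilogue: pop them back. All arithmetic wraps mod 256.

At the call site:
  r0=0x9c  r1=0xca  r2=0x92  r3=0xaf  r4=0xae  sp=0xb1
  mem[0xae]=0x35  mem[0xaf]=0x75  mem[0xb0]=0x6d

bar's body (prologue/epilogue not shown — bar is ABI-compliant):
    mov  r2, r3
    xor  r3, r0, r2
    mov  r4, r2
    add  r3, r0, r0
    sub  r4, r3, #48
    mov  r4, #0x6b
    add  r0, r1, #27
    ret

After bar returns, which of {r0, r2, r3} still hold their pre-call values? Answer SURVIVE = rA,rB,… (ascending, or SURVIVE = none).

SURVIVE = r2,r3

prologue: push r2 -> mem[0xb0]=0x92, sp=0xb0
prologue: push r3 -> mem[0xaf]=0xaf, sp=0xaf
prologue: push r4 -> mem[0xae]=0xae, sp=0xae
body[0] mov  r2, r3 -> r2=0xaf
body[1] xor  r3, r0, r2 -> r3=0x33
body[2] mov  r4, r2 -> r4=0xaf
body[3] add  r3, r0, r0 -> r3=0x38
body[4] sub  r4, r3, #48 -> r4=0x08
body[5] mov  r4, #0x6b -> r4=0x6b
body[6] add  r0, r1, #27 -> r0=0xe5
epilogue: pop r4=0xae, sp=0xaf
epilogue: pop r3=0xaf, sp=0xb0
epilogue: pop r2=0x92, sp=0xb1
r0: caller-saved, written=True
r2: callee-saved, written=True
r3: callee-saved, written=True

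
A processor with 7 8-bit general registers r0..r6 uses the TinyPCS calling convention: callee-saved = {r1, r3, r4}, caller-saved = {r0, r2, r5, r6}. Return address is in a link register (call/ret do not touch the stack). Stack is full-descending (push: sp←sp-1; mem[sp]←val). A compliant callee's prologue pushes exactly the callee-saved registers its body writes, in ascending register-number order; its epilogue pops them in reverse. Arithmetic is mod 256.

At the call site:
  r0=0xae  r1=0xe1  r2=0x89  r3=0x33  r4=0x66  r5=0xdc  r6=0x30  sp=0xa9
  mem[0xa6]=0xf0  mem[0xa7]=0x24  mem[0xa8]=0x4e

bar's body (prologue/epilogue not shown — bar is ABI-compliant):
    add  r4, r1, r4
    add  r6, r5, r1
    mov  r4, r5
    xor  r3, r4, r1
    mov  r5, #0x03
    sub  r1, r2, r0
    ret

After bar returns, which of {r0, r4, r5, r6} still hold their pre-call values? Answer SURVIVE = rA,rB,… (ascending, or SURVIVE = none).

prologue: push r1 -> mem[0xa8]=0xe1, sp=0xa8
prologue: push r3 -> mem[0xa7]=0x33, sp=0xa7
prologue: push r4 -> mem[0xa6]=0x66, sp=0xa6
body[0] add  r4, r1, r4 -> r4=0x47
body[1] add  r6, r5, r1 -> r6=0xbd
body[2] mov  r4, r5 -> r4=0xdc
body[3] xor  r3, r4, r1 -> r3=0x3d
body[4] mov  r5, #0x03 -> r5=0x03
body[5] sub  r1, r2, r0 -> r1=0xdb
epilogue: pop r4=0x66, sp=0xa7
epilogue: pop r3=0x33, sp=0xa8
epilogue: pop r1=0xe1, sp=0xa9
r0: caller-saved, written=False
r4: callee-saved, written=True
r5: caller-saved, written=True
r6: caller-saved, written=True

SURVIVE = r0,r4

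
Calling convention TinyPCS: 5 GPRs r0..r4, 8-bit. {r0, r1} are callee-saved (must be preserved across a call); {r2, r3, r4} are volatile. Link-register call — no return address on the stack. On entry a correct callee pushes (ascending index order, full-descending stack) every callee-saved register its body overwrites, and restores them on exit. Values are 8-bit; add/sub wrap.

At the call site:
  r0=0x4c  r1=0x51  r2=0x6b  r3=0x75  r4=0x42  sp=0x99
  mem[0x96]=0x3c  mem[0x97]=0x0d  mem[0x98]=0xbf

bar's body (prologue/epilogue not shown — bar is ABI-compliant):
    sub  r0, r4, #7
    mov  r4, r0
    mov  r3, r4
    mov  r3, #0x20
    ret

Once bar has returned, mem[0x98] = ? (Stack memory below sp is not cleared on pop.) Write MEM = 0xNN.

prologue: push r0 -> mem[0x98]=0x4c, sp=0x98
body[0] sub  r0, r4, #7 -> r0=0x3b
body[1] mov  r4, r0 -> r4=0x3b
body[2] mov  r3, r4 -> r3=0x3b
body[3] mov  r3, #0x20 -> r3=0x20
epilogue: pop r0=0x4c, sp=0x99
prologue pushed ['r0'] at ['0x98']

MEM = 0x4c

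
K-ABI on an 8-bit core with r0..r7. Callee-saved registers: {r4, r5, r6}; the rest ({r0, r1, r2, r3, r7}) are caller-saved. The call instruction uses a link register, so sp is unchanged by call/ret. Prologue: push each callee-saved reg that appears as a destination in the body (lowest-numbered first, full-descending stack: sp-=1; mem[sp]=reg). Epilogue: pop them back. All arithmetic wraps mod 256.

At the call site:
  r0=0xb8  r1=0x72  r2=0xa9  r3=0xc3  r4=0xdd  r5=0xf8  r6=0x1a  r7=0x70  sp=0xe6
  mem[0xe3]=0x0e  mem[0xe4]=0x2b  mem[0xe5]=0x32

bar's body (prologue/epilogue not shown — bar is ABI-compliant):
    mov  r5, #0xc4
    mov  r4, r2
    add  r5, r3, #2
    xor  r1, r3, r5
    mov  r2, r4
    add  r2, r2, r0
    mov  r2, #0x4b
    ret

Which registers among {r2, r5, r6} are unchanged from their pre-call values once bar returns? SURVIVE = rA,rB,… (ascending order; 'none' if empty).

prologue: push r4 -> mem[0xe5]=0xdd, sp=0xe5
prologue: push r5 -> mem[0xe4]=0xf8, sp=0xe4
body[0] mov  r5, #0xc4 -> r5=0xc4
body[1] mov  r4, r2 -> r4=0xa9
body[2] add  r5, r3, #2 -> r5=0xc5
body[3] xor  r1, r3, r5 -> r1=0x06
body[4] mov  r2, r4 -> r2=0xa9
body[5] add  r2, r2, r0 -> r2=0x61
body[6] mov  r2, #0x4b -> r2=0x4b
epilogue: pop r5=0xf8, sp=0xe5
epilogue: pop r4=0xdd, sp=0xe6
r2: caller-saved, written=True
r5: callee-saved, written=True
r6: callee-saved, written=False

SURVIVE = r5,r6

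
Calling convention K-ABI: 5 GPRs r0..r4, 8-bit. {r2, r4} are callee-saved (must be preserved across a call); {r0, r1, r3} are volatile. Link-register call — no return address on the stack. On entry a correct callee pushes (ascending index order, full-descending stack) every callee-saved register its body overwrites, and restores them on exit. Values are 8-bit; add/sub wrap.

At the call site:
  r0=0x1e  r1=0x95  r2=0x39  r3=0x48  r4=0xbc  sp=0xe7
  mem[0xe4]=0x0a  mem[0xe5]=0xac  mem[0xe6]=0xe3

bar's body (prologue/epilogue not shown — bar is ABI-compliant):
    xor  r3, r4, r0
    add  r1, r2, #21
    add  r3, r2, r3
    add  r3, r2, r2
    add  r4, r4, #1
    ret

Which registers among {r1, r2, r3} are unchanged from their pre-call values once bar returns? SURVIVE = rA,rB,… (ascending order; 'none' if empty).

prologue: push r4 → mem[0xe6]=0xbc, sp=0xe6
body[0] xor  r3, r4, r0 → r3=0xa2
body[1] add  r1, r2, #21 → r1=0x4e
body[2] add  r3, r2, r3 → r3=0xdb
body[3] add  r3, r2, r2 → r3=0x72
body[4] add  r4, r4, #1 → r4=0xbd
epilogue: pop r4=0xbc, sp=0xe7
r1: caller-saved, written=True
r2: callee-saved, written=False
r3: caller-saved, written=True

SURVIVE = r2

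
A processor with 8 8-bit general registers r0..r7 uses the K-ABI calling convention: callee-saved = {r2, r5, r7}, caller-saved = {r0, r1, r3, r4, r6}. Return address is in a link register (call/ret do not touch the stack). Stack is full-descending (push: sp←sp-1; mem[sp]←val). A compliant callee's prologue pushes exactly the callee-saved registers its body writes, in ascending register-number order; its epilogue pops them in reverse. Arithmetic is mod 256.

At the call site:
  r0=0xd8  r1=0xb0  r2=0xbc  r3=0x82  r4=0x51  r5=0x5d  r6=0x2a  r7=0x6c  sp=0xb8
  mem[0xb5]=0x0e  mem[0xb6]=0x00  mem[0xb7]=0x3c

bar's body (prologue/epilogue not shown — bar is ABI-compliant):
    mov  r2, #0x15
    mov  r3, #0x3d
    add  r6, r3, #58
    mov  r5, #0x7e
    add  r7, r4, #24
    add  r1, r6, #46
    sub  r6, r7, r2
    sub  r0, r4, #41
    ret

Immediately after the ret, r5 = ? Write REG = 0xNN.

prologue: push r2 -> mem[0xb7]=0xbc, sp=0xb7
prologue: push r5 -> mem[0xb6]=0x5d, sp=0xb6
prologue: push r7 -> mem[0xb5]=0x6c, sp=0xb5
body[0] mov  r2, #0x15 -> r2=0x15
body[1] mov  r3, #0x3d -> r3=0x3d
body[2] add  r6, r3, #58 -> r6=0x77
body[3] mov  r5, #0x7e -> r5=0x7e
body[4] add  r7, r4, #24 -> r7=0x69
body[5] add  r1, r6, #46 -> r1=0xa5
body[6] sub  r6, r7, r2 -> r6=0x54
body[7] sub  r0, r4, #41 -> r0=0x28
epilogue: pop r7=0x6c, sp=0xb6
epilogue: pop r5=0x5d, sp=0xb7
epilogue: pop r2=0xbc, sp=0xb8
r5 is callee-saved -> restored

REG = 0x5d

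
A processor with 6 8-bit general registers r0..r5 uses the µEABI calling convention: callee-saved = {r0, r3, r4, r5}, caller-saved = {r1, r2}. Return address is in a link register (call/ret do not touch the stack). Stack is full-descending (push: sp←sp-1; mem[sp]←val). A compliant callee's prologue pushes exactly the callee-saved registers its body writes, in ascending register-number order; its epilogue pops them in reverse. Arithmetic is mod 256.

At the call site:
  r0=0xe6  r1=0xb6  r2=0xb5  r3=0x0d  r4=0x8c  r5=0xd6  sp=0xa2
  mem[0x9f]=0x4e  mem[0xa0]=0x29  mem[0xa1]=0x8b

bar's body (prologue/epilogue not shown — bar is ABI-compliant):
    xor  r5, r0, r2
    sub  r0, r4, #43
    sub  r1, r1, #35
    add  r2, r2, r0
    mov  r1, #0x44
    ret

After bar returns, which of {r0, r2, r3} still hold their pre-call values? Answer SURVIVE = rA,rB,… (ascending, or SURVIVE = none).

SURVIVE = r0,r3

prologue: push r0 -> mem[0xa1]=0xe6, sp=0xa1
prologue: push r5 -> mem[0xa0]=0xd6, sp=0xa0
body[0] xor  r5, r0, r2 -> r5=0x53
body[1] sub  r0, r4, #43 -> r0=0x61
body[2] sub  r1, r1, #35 -> r1=0x93
body[3] add  r2, r2, r0 -> r2=0x16
body[4] mov  r1, #0x44 -> r1=0x44
epilogue: pop r5=0xd6, sp=0xa1
epilogue: pop r0=0xe6, sp=0xa2
r0: callee-saved, written=True
r2: caller-saved, written=True
r3: callee-saved, written=False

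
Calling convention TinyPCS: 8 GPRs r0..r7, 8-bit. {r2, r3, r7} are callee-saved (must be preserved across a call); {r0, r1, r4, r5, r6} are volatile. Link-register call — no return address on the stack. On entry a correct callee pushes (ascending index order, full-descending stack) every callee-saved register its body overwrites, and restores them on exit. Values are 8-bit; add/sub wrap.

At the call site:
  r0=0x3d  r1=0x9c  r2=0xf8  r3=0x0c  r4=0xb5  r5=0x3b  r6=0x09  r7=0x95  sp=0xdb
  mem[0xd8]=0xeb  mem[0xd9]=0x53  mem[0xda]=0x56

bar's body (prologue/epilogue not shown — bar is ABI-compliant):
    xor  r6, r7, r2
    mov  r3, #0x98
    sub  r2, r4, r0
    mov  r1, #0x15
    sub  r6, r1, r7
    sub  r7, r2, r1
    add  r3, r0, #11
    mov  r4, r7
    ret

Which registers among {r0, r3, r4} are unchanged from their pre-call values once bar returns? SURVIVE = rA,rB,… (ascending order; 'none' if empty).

prologue: push r2 -> mem[0xda]=0xf8, sp=0xda
prologue: push r3 -> mem[0xd9]=0x0c, sp=0xd9
prologue: push r7 -> mem[0xd8]=0x95, sp=0xd8
body[0] xor  r6, r7, r2 -> r6=0x6d
body[1] mov  r3, #0x98 -> r3=0x98
body[2] sub  r2, r4, r0 -> r2=0x78
body[3] mov  r1, #0x15 -> r1=0x15
body[4] sub  r6, r1, r7 -> r6=0x80
body[5] sub  r7, r2, r1 -> r7=0x63
body[6] add  r3, r0, #11 -> r3=0x48
body[7] mov  r4, r7 -> r4=0x63
epilogue: pop r7=0x95, sp=0xd9
epilogue: pop r3=0x0c, sp=0xda
epilogue: pop r2=0xf8, sp=0xdb
r0: caller-saved, written=False
r3: callee-saved, written=True
r4: caller-saved, written=True

SURVIVE = r0,r3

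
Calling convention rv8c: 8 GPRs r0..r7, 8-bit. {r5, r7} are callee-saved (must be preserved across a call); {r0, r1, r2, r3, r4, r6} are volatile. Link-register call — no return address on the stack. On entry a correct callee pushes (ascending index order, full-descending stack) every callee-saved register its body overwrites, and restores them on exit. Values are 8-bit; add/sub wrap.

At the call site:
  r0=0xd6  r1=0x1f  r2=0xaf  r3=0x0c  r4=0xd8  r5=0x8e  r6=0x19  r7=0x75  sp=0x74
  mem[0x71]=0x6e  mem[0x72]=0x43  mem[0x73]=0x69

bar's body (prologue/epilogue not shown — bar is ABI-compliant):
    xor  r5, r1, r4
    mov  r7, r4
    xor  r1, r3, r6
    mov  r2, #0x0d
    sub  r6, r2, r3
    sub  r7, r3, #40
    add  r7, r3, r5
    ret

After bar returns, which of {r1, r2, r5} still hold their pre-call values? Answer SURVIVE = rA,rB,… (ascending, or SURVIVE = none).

SURVIVE = r5

prologue: push r5 -> mem[0x73]=0x8e, sp=0x73
prologue: push r7 -> mem[0x72]=0x75, sp=0x72
body[0] xor  r5, r1, r4 -> r5=0xc7
body[1] mov  r7, r4 -> r7=0xd8
body[2] xor  r1, r3, r6 -> r1=0x15
body[3] mov  r2, #0x0d -> r2=0x0d
body[4] sub  r6, r2, r3 -> r6=0x01
body[5] sub  r7, r3, #40 -> r7=0xe4
body[6] add  r7, r3, r5 -> r7=0xd3
epilogue: pop r7=0x75, sp=0x73
epilogue: pop r5=0x8e, sp=0x74
r1: caller-saved, written=True
r2: caller-saved, written=True
r5: callee-saved, written=True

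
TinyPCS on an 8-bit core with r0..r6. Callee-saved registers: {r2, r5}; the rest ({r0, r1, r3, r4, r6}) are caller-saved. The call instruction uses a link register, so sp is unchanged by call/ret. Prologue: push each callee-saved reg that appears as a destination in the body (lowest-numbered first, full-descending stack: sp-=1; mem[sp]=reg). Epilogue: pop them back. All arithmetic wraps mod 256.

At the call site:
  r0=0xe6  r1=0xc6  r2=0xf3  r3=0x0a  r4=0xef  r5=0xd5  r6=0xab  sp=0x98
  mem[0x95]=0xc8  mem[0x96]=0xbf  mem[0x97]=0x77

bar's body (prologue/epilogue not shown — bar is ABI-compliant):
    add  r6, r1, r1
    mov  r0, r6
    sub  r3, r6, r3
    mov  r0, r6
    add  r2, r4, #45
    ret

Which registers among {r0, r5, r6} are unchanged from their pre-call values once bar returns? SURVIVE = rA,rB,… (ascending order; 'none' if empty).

SURVIVE = r5

prologue: push r2 → mem[0x97]=0xf3, sp=0x97
body[0] add  r6, r1, r1 → r6=0x8c
body[1] mov  r0, r6 → r0=0x8c
body[2] sub  r3, r6, r3 → r3=0x82
body[3] mov  r0, r6 → r0=0x8c
body[4] add  r2, r4, #45 → r2=0x1c
epilogue: pop r2=0xf3, sp=0x98
r0: caller-saved, written=True
r5: callee-saved, written=False
r6: caller-saved, written=True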